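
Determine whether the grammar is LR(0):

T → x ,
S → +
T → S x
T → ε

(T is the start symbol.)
A grammar is LR(0) if no state in the canonical LR(0) collection has:
  - both a shift item (dot before a terminal) and a complete item (shift-reduce conflict), or
  - two or more complete items (reduce-reduce conflict; the accept item [T' → T .] counts as a complete item here).

Augment with T' → T and build the canonical LR(0) collection (I0 = CLOSURE({[T' → . T]}), then GOTO on every symbol after a dot until no new states appear). It has 7 states:
  I0: { [S → . +], [T → . S x], [T → . x ,], [T → .], [T' → . T] }  — shift, reduce
  I1: { [S → + .] }  — reduce
  I2: { [T → S . x] }  — shift
  I3: { [T' → T .] }  — accept
  I4: { [T → x . ,] }  — shift
  I5: { [T → x , .] }  — reduce
  I6: { [T → S x .] }  — reduce

Conflict in state I0:
  Shift-reduce conflict between [T → .] and [S → . +]
So the grammar is NOT LR(0).

Answer: No. Shift-reduce conflict between [T → .] and [S → . +]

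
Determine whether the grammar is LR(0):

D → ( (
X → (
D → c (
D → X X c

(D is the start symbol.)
Augment with D' → D and build the canonical LR(0) collection (I0 = CLOSURE({[D' → . D]}), then GOTO on every symbol after a dot until no new states appear). It has 10 states:
  I0: { [D → . ( (], [D → . X X c], [D → . c (], [D' → . D], [X → . (] }  — shift
  I1: { [D → ( . (], [X → ( .] }  — shift, reduce
  I2: { [D' → D .] }  — accept
  I3: { [D → X . X c], [X → . (] }  — shift
  I4: { [D → c . (] }  — shift
  I5: { [D → c ( .] }  — reduce
  I6: { [X → ( .] }  — reduce
  I7: { [D → X X . c] }  — shift
  I8: { [D → X X c .] }  — reduce
  I9: { [D → ( ( .] }  — reduce

Conflict in state I1:
  Shift-reduce conflict between [X → ( .] and [D → ( . (]
So the grammar is NOT LR(0).

Answer: No. Shift-reduce conflict between [X → ( .] and [D → ( . (]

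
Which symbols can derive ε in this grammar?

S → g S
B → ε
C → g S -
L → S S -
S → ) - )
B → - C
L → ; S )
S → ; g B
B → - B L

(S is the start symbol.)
A non-terminal is nullable if it can derive ε (the empty string): either it has an ε-production, or it has a production whose right-hand side consists entirely of nullable non-terminals.

ε-productions: B → ε
So B is immediately nullable.
No further non-terminal can be added: every production for the remaining non-terminals contains a terminal or a non-nullable non-terminal.
Nullable = { 'B' }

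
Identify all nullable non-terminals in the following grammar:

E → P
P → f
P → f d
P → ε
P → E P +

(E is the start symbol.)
ε-productions: P → ε
So P is immediately nullable.
E → P: every symbol on the right is nullable, so E is nullable too.
Every non-terminal is now nullable.
Nullable = { 'E', 'P' }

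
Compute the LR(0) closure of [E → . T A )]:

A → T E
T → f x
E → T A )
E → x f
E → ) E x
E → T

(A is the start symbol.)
Start with: [E → . T A )]
  [E → . T A )] has the dot before T: add [T → . f x]
No further items can be added.

CLOSURE = { [E → . T A )], [T → . f x] }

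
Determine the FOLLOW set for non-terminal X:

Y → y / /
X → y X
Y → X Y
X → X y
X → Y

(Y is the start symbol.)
{ 'y' }

To compute FOLLOW(X), find every occurrence of X on a right-hand side N → α X β: add FIRST(β) \ {ε}, and if β is empty or nullable also add FOLLOW(N). Iterate to a fixed point.

In X → y X: X is at the end; this adds FOLLOW(X) to itself — nothing new
In Y → X Y: X is followed by Y, add FIRST(Y) \ {ε} = { 'y' }
In X → X y: X is followed by y, add FIRST(y) \ {ε} = { 'y' }

Taking the union: FOLLOW(X) = { 'y' }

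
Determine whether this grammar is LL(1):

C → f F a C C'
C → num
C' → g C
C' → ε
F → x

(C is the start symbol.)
Relevant sets:
  FOLLOW(C') = { $, 'g' }

For C:
  PREDICT(C → f F a C C') = { 'f' }
  PREDICT(C → num) = { 'num' }
For C':
  PREDICT(C' → g C) = { 'g' }
  PREDICT(C' → ε) = { $, 'g' }
F has a single production, so nothing to check there.

Conflict found: Predict set conflict for C': { 'g' }
The grammar is NOT LL(1).

Answer: No. Predict set conflict for C': { 'g' }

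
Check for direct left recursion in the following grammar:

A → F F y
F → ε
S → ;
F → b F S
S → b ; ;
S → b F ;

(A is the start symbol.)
Direct left recursion occurs when N → N α for some non-terminal N (the right-hand side begins with the left-hand side itself).

A → F F y: starts with F
F → ε: starts with ε
S → ;: starts with ';'
F → b F S: starts with b
S → b ; ;: starts with b
S → b F ;: starts with b

No direct left recursion found.

Answer: No direct left recursion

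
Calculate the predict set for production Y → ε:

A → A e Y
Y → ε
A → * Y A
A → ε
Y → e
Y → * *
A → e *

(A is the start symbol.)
PREDICT(Y → ε) = (FIRST(RHS) \ {ε}) ∪ (FOLLOW(Y) if ε ∈ FIRST(RHS), i.e. RHS ⇒* ε)
The right-hand side is ε (FIRST(ε) = { ε }), so the predict set is FOLLOW(Y) = { $, '*', 'e' }
PREDICT(Y → ε) = { $, '*', 'e' }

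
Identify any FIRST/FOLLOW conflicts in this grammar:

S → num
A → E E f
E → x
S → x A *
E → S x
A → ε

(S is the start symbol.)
A FIRST/FOLLOW conflict occurs when a non-terminal N has a nullable alternative N → β (β ⇒* ε) and another alternative N → α with FIRST(α) ∩ FOLLOW(N) ≠ ∅: on such a lookahead the parser cannot decide between expanding α and letting N vanish via β.

Nullable non-terminals: A.
FIRST sets used below: FIRST(E) = { 'num', 'x' }

A: nullable alternative(s) A → ε; FOLLOW(A) = { '*' }
  A → E E f: FIRST \ {ε} = { 'num', 'x' } — disjoint from FOLLOW(A)
  A → ε: FIRST \ {ε} = { } — this is the only nullable alternative, skip

E, S have no nullable alternative, so no FIRST/FOLLOW check is needed there.

No FIRST/FOLLOW conflicts found.

Answer: No FIRST/FOLLOW conflicts.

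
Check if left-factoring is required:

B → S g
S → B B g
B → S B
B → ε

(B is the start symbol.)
Left-factoring is needed when two productions for the same non-terminal
share a common prefix on the right-hand side.

Productions for B:
  B → S g
  B → S B
  B → ε

Found common prefix 'S' in productions for B

Answer: Yes, B has productions with common prefix 'S'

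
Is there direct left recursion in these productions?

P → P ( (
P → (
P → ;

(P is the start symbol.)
P → P ( (: LEFT RECURSIVE (starts with P)
P → (: starts with '('
P → ;: starts with ';'

The grammar has direct left recursion on: P.

Answer: Yes, P is left-recursive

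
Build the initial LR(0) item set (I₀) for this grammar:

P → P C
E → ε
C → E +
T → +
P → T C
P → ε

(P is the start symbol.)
{ [P → . P C], [P → . T C], [P → .], [P' → . P], [T → . +] }

First, augment the grammar with P' → P
I₀ = CLOSURE({ [P' → . P] }):
  [P' → . P] has the dot before P: add [P → . P C], [P → . T C], [P → .]
  [P → . T C] has the dot before T: add [T → . +]
No further items can be added.

I₀ = { [P → . P C], [P → . T C], [P → .], [P' → . P], [T → . +] }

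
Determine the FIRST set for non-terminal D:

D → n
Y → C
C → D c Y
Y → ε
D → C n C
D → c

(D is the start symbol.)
{ 'c', 'n' }

To compute FIRST(D), examine every production with D on the left-hand side, reading each right-hand side left to right until a non-nullable symbol is reached.

FIRST sets of the other non-terminals involved (by the same procedure, iterated to a fixed point):
  FIRST(C) = { 'c', 'n' }

From D → n:
  - n is a terminal: add 'n' and stop
From D → C n C:
  - C is a non-terminal: add FIRST(C) \ {ε} = { 'c', 'n' }
    C is not nullable, so stop
From D → c:
  - c is a terminal: add 'c' and stop

Collecting: FIRST(D) = { 'c', 'n' }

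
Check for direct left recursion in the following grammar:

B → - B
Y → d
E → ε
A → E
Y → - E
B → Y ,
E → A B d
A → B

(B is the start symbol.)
No direct left recursion

Direct left recursion occurs when N → N α for some non-terminal N (the right-hand side begins with the left-hand side itself).

B → - B: starts with '-'
Y → d: starts with d
E → ε: starts with ε
A → E: starts with E
Y → - E: starts with '-'
B → Y ,: starts with Y
E → A B d: starts with A
A → B: starts with B

No direct left recursion found.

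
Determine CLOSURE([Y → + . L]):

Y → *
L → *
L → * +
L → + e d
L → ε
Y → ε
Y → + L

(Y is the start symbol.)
To compute CLOSURE, for each item [A → α.Bβ] where B is a non-terminal, add [B → .γ] for all productions B → γ; repeat for the newly added items until nothing changes.

Start with: [Y → + . L]
  [Y → + . L] has the dot before L: add [L → . *], [L → . * +], [L → . + e d], [L → .]
No further items can be added.

CLOSURE = { [L → . * +], [L → . *], [L → . + e d], [L → .], [Y → + . L] }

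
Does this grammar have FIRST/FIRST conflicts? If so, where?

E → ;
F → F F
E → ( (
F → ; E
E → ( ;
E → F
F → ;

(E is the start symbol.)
Yes. E → ';' / E → F on { ';' }; E → '(' '(' / E → '(' ';' on { '(' }; F → F F / F → ';' E on { ';' }; F → F F / F → ';' on { ';' }; F → ';' E / F → ';' on { ';' }

A FIRST/FIRST conflict occurs when two productions N → α and N → β for the same non-terminal have FIRST(α) ∩ FIRST(β) ≠ ∅ (with ε ∈ FIRST of a nullable right-hand side, so two nullable alternatives also conflict).

FIRST sets of the non-terminals at (or reachable through a nullable prefix from) the front of some alternative:
  FIRST(F) = { ';' }

Productions for E:
  E → ;: FIRST = { ';' }
  E → ( (: FIRST = { '(' }
  E → ( ;: FIRST = { '(' }
  E → F: FIRST = { ';' }
Productions for F:
  F → F F: FIRST = { ';' }
  F → ; E: FIRST = { ';' }
  F → ;: FIRST = { ';' }

Conflict for E: E → ; and E → F
  Overlap: { ';' }
Conflict for E: E → ( ( and E → ( ;
  Overlap: { '(' }
Conflict for F: F → F F and F → ; E
  Overlap: { ';' }
Conflict for F: F → F F and F → ;
  Overlap: { ';' }
Conflict for F: F → ; E and F → ;
  Overlap: { ';' }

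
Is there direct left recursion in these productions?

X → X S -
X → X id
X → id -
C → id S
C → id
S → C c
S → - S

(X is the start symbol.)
Yes, X is left-recursive

Direct left recursion occurs when N → N α for some non-terminal N (the right-hand side begins with the left-hand side itself).

X → X S -: LEFT RECURSIVE (starts with X)
X → X id: LEFT RECURSIVE (starts with X)
X → id -: starts with id
C → id S: starts with id
C → id: starts with id
S → C c: starts with C
S → - S: starts with '-'

The grammar has direct left recursion on: X.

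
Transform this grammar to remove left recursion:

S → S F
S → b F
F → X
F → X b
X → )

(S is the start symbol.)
S is directly left-recursive. The standard transformation for
  A → A α₁ | ... | A α_m | β₁ | ... | β_n
is
  A  → β₁ A' | ... | β_n A'
  A' → α₁ A' | ... | α_m A' | ε

S → b F becomes S → b F S'
S → S F becomes S' → F S'
Add S' → ε

Productions for other non-terminals are unchanged:
  F → X
  F → X b
  X → )

Resulting grammar:
S → b F S'
S' → F S'
S' → ε
F → X
F → X b
X → )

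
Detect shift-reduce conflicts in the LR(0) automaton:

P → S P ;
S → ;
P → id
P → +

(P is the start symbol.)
A shift-reduce conflict occurs when an LR(0) state has both:
  - a complete (reduce) item [A → α .] (dot at the end), and
  - a shift item [B → β . c γ] (dot before a terminal).

Augment with P' → P and build the canonical LR(0) collection (I0 = CLOSURE({[P' → . P]}), then GOTO on every symbol after a dot until no new states appear). It has 8 states:
  I0: { [P → . +], [P → . S P ;], [P → . id], [P' → . P], [S → . ;] }  — shift
  I1: { [P → + .] }  — reduce
  I2: { [S → ; .] }  — reduce
  I3: { [P' → P .] }  — accept
  I4: { [P → . +], [P → . S P ;], [P → . id], [P → S . P ;], [S → . ;] }  — shift
  I5: { [P → id .] }  — reduce
  I6: { [P → S P . ;] }  — shift
  I7: { [P → S P ; .] }  — reduce

No state contains both a complete item and a shift item.

Answer: No shift-reduce conflicts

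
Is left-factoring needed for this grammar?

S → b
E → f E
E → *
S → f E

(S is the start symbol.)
No, left-factoring is not needed

Left-factoring is needed when two productions for the same non-terminal
share a common prefix on the right-hand side.

Productions for S:
  S → b
  S → f E
Productions for E:
  E → f E
  E → *

No common prefixes found.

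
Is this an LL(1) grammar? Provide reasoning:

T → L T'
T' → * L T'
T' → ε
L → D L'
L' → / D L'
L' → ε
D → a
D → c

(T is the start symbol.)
Yes, the grammar is LL(1).

Relevant sets:
  FOLLOW(T') = { $ }
  FOLLOW(L') = { $, '*' }

For T':
  PREDICT(T' → '*' L T') = { '*' }
  PREDICT(T' → ε) = { $ }
For L':
  PREDICT(L' → '/' D L') = { '/' }
  PREDICT(L' → ε) = { $, '*' }
For D:
  PREDICT(D → a) = { 'a' }
  PREDICT(D → c) = { 'c' }
T, L have a single production, so nothing to check there.

All predict sets are disjoint. The grammar IS LL(1).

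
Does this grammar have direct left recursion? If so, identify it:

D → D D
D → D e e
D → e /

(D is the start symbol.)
Direct left recursion occurs when N → N α for some non-terminal N (the right-hand side begins with the left-hand side itself).

D → D D: LEFT RECURSIVE (starts with D)
D → D e e: LEFT RECURSIVE (starts with D)
D → e /: starts with e

The grammar has direct left recursion on: D.

Answer: Yes, D is left-recursive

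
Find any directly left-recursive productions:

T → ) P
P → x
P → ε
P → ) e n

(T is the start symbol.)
No direct left recursion

T → ) P: starts with ')'
P → x: starts with x
P → ε: starts with ε
P → ) e n: starts with ')'

No direct left recursion found.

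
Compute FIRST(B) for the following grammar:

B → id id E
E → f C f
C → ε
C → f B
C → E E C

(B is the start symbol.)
To compute FIRST(B), examine every production with B on the left-hand side, reading each right-hand side left to right until a non-nullable symbol is reached.

From B → id id E:
  - id is a terminal: add 'id' and stop

Collecting: FIRST(B) = { 'id' }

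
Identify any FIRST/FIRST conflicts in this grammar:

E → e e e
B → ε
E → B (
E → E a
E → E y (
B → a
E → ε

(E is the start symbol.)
Yes. E → e e e / E → E a on { 'e' }; E → e e e / E → E y '(' on { 'e' }; E → B '(' / E → E a on { '(', 'a' }; E → B '(' / E → E y '(' on { '(', 'a' }; E → E a / E → E y '(' on { '(', 'a', 'e', 'y' }

FIRST sets of the non-terminals at (or reachable through a nullable prefix from) the front of some alternative:
  FIRST(B) = { 'a', ε }
  FIRST(E) = { '(', 'a', 'e', 'y', ε }

Productions for E:
  E → e e e: FIRST = { 'e' }
  E → B (: FIRST = { '(', 'a' }
  E → E a: FIRST = { '(', 'a', 'e', 'y' }
  E → E y (: FIRST = { '(', 'a', 'e', 'y' }
  E → ε: FIRST = { ε }
Productions for B:
  B → ε: FIRST = { ε }
  B → a: FIRST = { 'a' }

Conflict for E: E → e e e and E → E a
  Overlap: { 'e' }
Conflict for E: E → e e e and E → E y (
  Overlap: { 'e' }
Conflict for E: E → B ( and E → E a
  Overlap: { '(', 'a' }
Conflict for E: E → B ( and E → E y (
  Overlap: { '(', 'a' }
Conflict for E: E → E a and E → E y (
  Overlap: { '(', 'a', 'e', 'y' }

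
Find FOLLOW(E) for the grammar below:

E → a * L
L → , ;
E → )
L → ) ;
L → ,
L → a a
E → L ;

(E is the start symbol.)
E is the start symbol, so $ ∈ FOLLOW(E).
E does not occur on any right-hand side.

Taking the union: FOLLOW(E) = { $ }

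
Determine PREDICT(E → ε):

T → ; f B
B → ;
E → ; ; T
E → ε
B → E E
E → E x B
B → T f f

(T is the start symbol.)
{ $, ';', 'f', 'x' }

PREDICT(E → ε) = (FIRST(RHS) \ {ε}) ∪ (FOLLOW(E) if ε ∈ FIRST(RHS), i.e. RHS ⇒* ε)
The right-hand side is ε (FIRST(ε) = { ε }), so the predict set is FOLLOW(E) = { $, ';', 'f', 'x' }
PREDICT(E → ε) = { $, ';', 'f', 'x' }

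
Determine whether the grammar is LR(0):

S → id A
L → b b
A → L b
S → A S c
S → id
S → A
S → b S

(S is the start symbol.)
No. Shift-reduce conflict between [S → A .] and [L → . b b]

A grammar is LR(0) if no state in the canonical LR(0) collection has:
  - both a shift item (dot before a terminal) and a complete item (shift-reduce conflict), or
  - two or more complete items (reduce-reduce conflict; the accept item [S' → S .] counts as a complete item here).

Augment with S' → S and build the canonical LR(0) collection (I0 = CLOSURE({[S' → . S]}), then GOTO on every symbol after a dot until no new states appear). It has 14 states:
  I0: { [A → . L b], [L → . b b], [S → . A S c], [S → . A], [S → . b S], [S → . id A], [S → . id], [S' → . S] }  — shift
  I1: { [A → . L b], [L → . b b], [S → . A S c], [S → . A], [S → . b S], [S → . id A], [S → . id], [S → A . S c], [S → A .] }  — shift, reduce
  I2: { [A → L . b] }  — shift
  I3: { [S' → S .] }  — accept
  I4: { [A → . L b], [L → . b b], [L → b . b], [S → . A S c], [S → . A], [S → . b S], [S → . id A], [S → . id], [S → b . S] }  — shift
  I5: { [A → . L b], [L → . b b], [S → id . A], [S → id .] }  — shift, reduce
  I6: { [S → id A .] }  — reduce
  I7: { [L → b . b] }  — shift
  I8: { [L → b b .] }  — reduce
  I9: { [S → b S .] }  — reduce
  I10: { [A → . L b], [L → . b b], [L → b . b], [L → b b .], [S → . A S c], [S → . A], [S → . b S], [S → . id A], [S → . id], [S → b . S] }  — shift, reduce
  I11: { [A → L b .] }  — reduce
  I12: { [S → A S . c] }  — shift
  I13: { [S → A S c .] }  — reduce

Conflict in state I1:
  Shift-reduce conflict between [S → A .] and [L → . b b]
So the grammar is NOT LR(0).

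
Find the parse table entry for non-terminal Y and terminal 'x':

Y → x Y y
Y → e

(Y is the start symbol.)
Y → x Y y

To find M[Y, 'x'], we find productions for Y where 'x' is in the predict set (PREDICT(N → α) = (FIRST(α) \ {ε}) ∪ (FOLLOW(N) if α ⇒* ε)).

Y → x Y y: PREDICT = { 'x' }
  'x' is in predict set, so this production goes in M[Y, 'x']
Y → e: PREDICT = { 'e' }

M[Y, 'x'] = Y → x Y y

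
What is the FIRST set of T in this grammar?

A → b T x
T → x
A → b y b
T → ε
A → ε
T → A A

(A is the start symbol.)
{ 'b', 'x', ε }

FIRST sets of the other non-terminals involved (by the same procedure, iterated to a fixed point):
  FIRST(A) = { 'b', ε }

From T → x:
  - x is a terminal: add 'x' and stop
From T → ε:
  - ε-production, so ε ∈ FIRST(T)
From T → A A:
  - A is a non-terminal: add FIRST(A) \ {ε} = { 'b' }
    A is nullable, so continue to the next symbol
  - A is a non-terminal: add FIRST(A) \ {ε} = { 'b' }
    A is nullable and nothing follows, so the whole right-hand side can vanish: ε ∈ FIRST(T)

Collecting: FIRST(T) = { 'b', 'x', ε }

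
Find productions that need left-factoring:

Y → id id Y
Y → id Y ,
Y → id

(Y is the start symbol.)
Left-factoring is needed when two productions for the same non-terminal
share a common prefix on the right-hand side.

Productions for Y:
  Y → id id Y
  Y → id Y ,
  Y → id

Found common prefix 'id' in productions for Y

Answer: Yes, Y has productions with common prefix 'id'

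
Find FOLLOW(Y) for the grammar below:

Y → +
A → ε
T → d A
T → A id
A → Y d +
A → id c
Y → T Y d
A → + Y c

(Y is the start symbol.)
{ $, 'c', 'd' }

To compute FOLLOW(Y), find every occurrence of Y on a right-hand side N → α Y β: add FIRST(β) \ {ε}, and if β is empty or nullable also add FOLLOW(N). Iterate to a fixed point.

Y is the start symbol, so $ ∈ FOLLOW(Y).
In A → Y d +: Y is followed by d '+', add FIRST(d '+') \ {ε} = { 'd' }
In Y → T Y d: Y is followed by d, add FIRST(d) \ {ε} = { 'd' }
In A → + Y c: Y is followed by c, add FIRST(c) \ {ε} = { 'c' }

Taking the union: FOLLOW(Y) = { $, 'c', 'd' }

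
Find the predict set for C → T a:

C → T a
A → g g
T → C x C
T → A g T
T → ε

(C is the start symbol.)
{ 'a', 'g' }

PREDICT(C → T a) = (FIRST(RHS) \ {ε}) ∪ (FOLLOW(C) if ε ∈ FIRST(RHS), i.e. RHS ⇒* ε)
FIRST(T) = { 'a', 'g', ε }
FIRST(T a) = { 'a', 'g' }
ε ∉ FIRST(T a), so FOLLOW(C) is not added.
PREDICT(C → T a) = { 'a', 'g' }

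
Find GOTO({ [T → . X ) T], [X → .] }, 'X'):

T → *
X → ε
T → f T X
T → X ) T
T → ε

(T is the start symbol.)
GOTO(I, 'X') = CLOSURE({ [A → αX.β] : [A → α.Xβ] ∈ I, X = 'X' })

Items with dot before 'X', with the dot advanced:
  [T → . X ) T] → [T → X . ) T]
Closure adds nothing (no advanced item has the dot before a non-terminal).

GOTO = { [T → X . ) T] }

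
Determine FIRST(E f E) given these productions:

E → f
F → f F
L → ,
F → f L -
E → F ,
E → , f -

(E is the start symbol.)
FIRST sets of the non-terminals involved (from the grammar, by fixed-point iteration):
  FIRST(E) = { ',', 'f' }

To compute FIRST(E f E), process the symbols left to right:
Symbol E is a non-terminal. Add FIRST(E) \ {ε} = { ',', 'f' }
E is not nullable (ε ∉ FIRST(E)), so stop here.
FIRST(E f E) = { ',', 'f' }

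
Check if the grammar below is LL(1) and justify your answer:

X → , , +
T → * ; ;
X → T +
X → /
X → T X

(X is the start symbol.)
No. Predict set conflict for X: { '*' }

A grammar is LL(1) if for each non-terminal N with multiple productions, the predict sets of those productions are pairwise disjoint, where PREDICT(N → α) = (FIRST(α) \ {ε}) ∪ (FOLLOW(N) if α ⇒* ε).

Relevant sets:
  FIRST(T) = { '*' }

For X:
  PREDICT(X → ',' ',' '+') = { ',' }
  PREDICT(X → T '+') = { '*' }
  PREDICT(X → '/') = { '/' }
  PREDICT(X → T X) = { '*' }
T has a single production, so nothing to check there.

Conflict found: Predict set conflict for X: { '*' }
The grammar is NOT LL(1).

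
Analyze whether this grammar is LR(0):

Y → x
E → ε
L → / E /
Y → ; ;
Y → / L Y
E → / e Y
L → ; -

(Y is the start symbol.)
No. Shift-reduce conflict between [E → .] and [E → . / e Y]

A grammar is LR(0) if no state in the canonical LR(0) collection has:
  - both a shift item (dot before a terminal) and a complete item (shift-reduce conflict), or
  - two or more complete items (reduce-reduce conflict; the accept item [Y' → Y .] counts as a complete item here).

Augment with Y' → Y and build the canonical LR(0) collection (I0 = CLOSURE({[Y' → . Y]}), then GOTO on every symbol after a dot until no new states appear). It has 16 states:
  I0: { [Y → . / L Y], [Y → . ; ;], [Y → . x], [Y' → . Y] }  — shift
  I1: { [L → . / E /], [L → . ; -], [Y → / . L Y] }  — shift
  I2: { [Y → ; . ;] }  — shift
  I3: { [Y' → Y .] }  — accept
  I4: { [Y → x .] }  — reduce
  I5: { [Y → ; ; .] }  — reduce
  I6: { [E → . / e Y], [E → .], [L → / . E /] }  — shift, reduce
  I7: { [L → ; . -] }  — shift
  I8: { [Y → . / L Y], [Y → . ; ;], [Y → . x], [Y → / L . Y] }  — shift
  I9: { [Y → / L Y .] }  — reduce
  I10: { [L → ; - .] }  — reduce
  I11: { [E → / . e Y] }  — shift
  I12: { [L → / E . /] }  — shift
  I13: { [L → / E / .] }  — reduce
  I14: { [E → / e . Y], [Y → . / L Y], [Y → . ; ;], [Y → . x] }  — shift
  I15: { [E → / e Y .] }  — reduce

Conflict in state I6:
  Shift-reduce conflict between [E → .] and [E → . / e Y]
So the grammar is NOT LR(0).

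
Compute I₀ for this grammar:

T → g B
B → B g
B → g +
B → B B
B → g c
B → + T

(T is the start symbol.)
First, augment the grammar with T' → T
I₀ = CLOSURE({ [T' → . T] }):
  [T' → . T] has the dot before T: add [T → . g B]
No further items can be added.

I₀ = { [T → . g B], [T' → . T] }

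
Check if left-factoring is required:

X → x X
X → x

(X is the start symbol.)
Yes, X has productions with common prefix 'x'

Left-factoring is needed when two productions for the same non-terminal
share a common prefix on the right-hand side.

Productions for X:
  X → x X
  X → x

Found common prefix 'x' in productions for X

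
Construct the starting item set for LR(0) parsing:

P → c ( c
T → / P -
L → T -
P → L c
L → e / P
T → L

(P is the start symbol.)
First, augment the grammar with P' → P
I₀ = CLOSURE({ [P' → . P] }):
  [P' → . P] has the dot before P: add [P → . c ( c], [P → . L c]
  [P → . L c] has the dot before L: add [L → . T -], [L → . e / P]
  [L → . T -] has the dot before T: add [T → . / P -], [T → . L]
No further items can be added.

I₀ = { [L → . T -], [L → . e / P], [P → . L c], [P → . c ( c], [P' → . P], [T → . / P -], [T → . L] }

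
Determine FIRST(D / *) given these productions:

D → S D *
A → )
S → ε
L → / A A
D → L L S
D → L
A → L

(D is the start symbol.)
FIRST sets of the non-terminals involved (from the grammar, by fixed-point iteration):
  FIRST(D) = { '/' }

To compute FIRST(D / *), process the symbols left to right:
Symbol D is a non-terminal. Add FIRST(D) \ {ε} = { '/' }
D is not nullable (ε ∉ FIRST(D)), so stop here.
FIRST(D / *) = { '/' }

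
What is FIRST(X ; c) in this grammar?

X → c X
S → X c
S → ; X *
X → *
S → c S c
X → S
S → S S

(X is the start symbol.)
FIRST sets of the non-terminals involved (from the grammar, by fixed-point iteration):
  FIRST(X) = { '*', ';', 'c' }

To compute FIRST(X ; c), process the symbols left to right:
Symbol X is a non-terminal. Add FIRST(X) \ {ε} = { '*', ';', 'c' }
X is not nullable (ε ∉ FIRST(X)), so stop here.
FIRST(X ; c) = { '*', ';', 'c' }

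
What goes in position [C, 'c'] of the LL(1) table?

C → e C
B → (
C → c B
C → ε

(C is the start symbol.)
C → c B

To find M[C, 'c'], we find productions for C where 'c' is in the predict set (PREDICT(N → α) = (FIRST(α) \ {ε}) ∪ (FOLLOW(N) if α ⇒* ε)).

Relevant sets:
  FOLLOW(C) = { $ }

C → e C: PREDICT = { 'e' }
C → c B: PREDICT = { 'c' }
  'c' is in predict set, so this production goes in M[C, 'c']
C → ε: PREDICT = { $ }

M[C, 'c'] = C → c B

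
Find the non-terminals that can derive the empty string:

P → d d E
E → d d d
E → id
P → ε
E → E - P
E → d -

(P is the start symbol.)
A non-terminal is nullable if it can derive ε (the empty string): either it has an ε-production, or it has a production whose right-hand side consists entirely of nullable non-terminals.

ε-productions: P → ε
So P is immediately nullable.
No further non-terminal can be added: every production for the remaining non-terminals contains a terminal or a non-nullable non-terminal.
Nullable = { 'P' }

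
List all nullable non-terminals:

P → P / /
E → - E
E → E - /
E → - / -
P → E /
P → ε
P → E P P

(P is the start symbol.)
ε-productions: P → ε
So P is immediately nullable.
No further non-terminal can be added: every production for the remaining non-terminals contains a terminal or a non-nullable non-terminal.
Nullable = { 'P' }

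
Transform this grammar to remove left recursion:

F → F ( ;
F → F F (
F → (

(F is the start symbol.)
F is directly left-recursive. The standard transformation for
  A → A α₁ | ... | A α_m | β₁ | ... | β_n
is
  A  → β₁ A' | ... | β_n A'
  A' → α₁ A' | ... | α_m A' | ε

F → ( becomes F → ( F'
F → F ( ; becomes F' → ( ; F'
F → F F ( becomes F' → F ( F'
Add F' → ε

Resulting grammar:
F → ( F'
F' → ( ; F'
F' → F ( F'
F' → ε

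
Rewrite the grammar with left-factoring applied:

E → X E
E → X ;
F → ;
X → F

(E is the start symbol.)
E → X E'
E' → E
E' → ;
F → ;
X → F

Left-factoring transforms A → αβ₁ | αβ₂ into A → αA' and A' → β₁ | β₂
(α is the longest common prefix among the alternatives). Repeat until
no nonterminal has two alternatives with a common prefix.

Round 1: E has alternatives sharing prefix 'X'. Introduce E': E → X E'
  Add: E' → E
  Add: E' → ;

No remaining common prefixes — done.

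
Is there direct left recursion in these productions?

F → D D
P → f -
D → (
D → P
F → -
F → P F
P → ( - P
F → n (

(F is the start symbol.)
No direct left recursion

Direct left recursion occurs when N → N α for some non-terminal N (the right-hand side begins with the left-hand side itself).

F → D D: starts with D
P → f -: starts with f
D → (: starts with '('
D → P: starts with P
F → -: starts with '-'
F → P F: starts with P
P → ( - P: starts with '('
F → n (: starts with n

No direct left recursion found.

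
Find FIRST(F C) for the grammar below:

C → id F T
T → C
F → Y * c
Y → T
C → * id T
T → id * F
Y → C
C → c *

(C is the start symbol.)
FIRST sets of the non-terminals involved (from the grammar, by fixed-point iteration):
  FIRST(F) = { '*', 'c', 'id' }

To compute FIRST(F C), process the symbols left to right:
Symbol F is a non-terminal. Add FIRST(F) \ {ε} = { '*', 'c', 'id' }
F is not nullable (ε ∉ FIRST(F)), so stop here.
FIRST(F C) = { '*', 'c', 'id' }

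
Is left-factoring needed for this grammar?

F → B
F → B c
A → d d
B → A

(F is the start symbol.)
Yes, F has productions with common prefix 'B'

Left-factoring is needed when two productions for the same non-terminal
share a common prefix on the right-hand side.

Productions for F:
  F → B
  F → B c

Found common prefix 'B' in productions for F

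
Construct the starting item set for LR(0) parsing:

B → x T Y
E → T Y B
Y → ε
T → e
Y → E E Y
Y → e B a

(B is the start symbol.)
First, augment the grammar with B' → B
I₀ = CLOSURE({ [B' → . B] }):
  [B' → . B] has the dot before B: add [B → . x T Y]
No further items can be added.

I₀ = { [B → . x T Y], [B' → . B] }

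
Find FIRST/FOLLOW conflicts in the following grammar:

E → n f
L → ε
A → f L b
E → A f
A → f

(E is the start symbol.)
No FIRST/FOLLOW conflicts.

Nullable non-terminals: L.
L has a nullable alternative but only one production, so nothing to check.

A, E have no nullable alternative, so no FIRST/FOLLOW check is needed there.

No FIRST/FOLLOW conflicts found.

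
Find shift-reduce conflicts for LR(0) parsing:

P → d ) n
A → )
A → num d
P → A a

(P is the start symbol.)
A shift-reduce conflict occurs when an LR(0) state has both:
  - a complete (reduce) item [A → α .] (dot at the end), and
  - a shift item [B → β . c γ] (dot before a terminal).

Augment with P' → P and build the canonical LR(0) collection (I0 = CLOSURE({[P' → . P]}), then GOTO on every symbol after a dot until no new states appear). It has 10 states:
  I0: { [A → . )], [A → . num d], [P → . A a], [P → . d ) n], [P' → . P] }  — shift
  I1: { [A → ) .] }  — reduce
  I2: { [P → A . a] }  — shift
  I3: { [P' → P .] }  — accept
  I4: { [P → d . ) n] }  — shift
  I5: { [A → num . d] }  — shift
  I6: { [A → num d .] }  — reduce
  I7: { [P → d ) . n] }  — shift
  I8: { [P → d ) n .] }  — reduce
  I9: { [P → A a .] }  — reduce

No state contains both a complete item and a shift item.

Answer: No shift-reduce conflicts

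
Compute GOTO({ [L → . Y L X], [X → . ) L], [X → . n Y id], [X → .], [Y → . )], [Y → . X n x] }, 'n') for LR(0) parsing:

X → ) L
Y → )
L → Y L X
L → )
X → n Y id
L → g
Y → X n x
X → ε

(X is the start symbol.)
{ [X → . ) L], [X → . n Y id], [X → .], [X → n . Y id], [Y → . )], [Y → . X n x] }

GOTO(I, 'n') = CLOSURE({ [A → αX.β] : [A → α.Xβ] ∈ I, X = 'n' })

Items with dot before 'n', with the dot advanced:
  [X → . n Y id] → [X → n . Y id]
Closure of the advanced items:
  [X → n . Y id] has the dot before Y: add [Y → . )], [Y → . X n x]
  [Y → . X n x] has the dot before X: add [X → . ) L], [X → . n Y id], [X → .]

GOTO = { [X → . ) L], [X → . n Y id], [X → .], [X → n . Y id], [Y → . )], [Y → . X n x] }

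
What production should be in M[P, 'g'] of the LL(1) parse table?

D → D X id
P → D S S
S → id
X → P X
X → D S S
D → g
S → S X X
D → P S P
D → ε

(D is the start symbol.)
To find M[P, 'g'], we find productions for P where 'g' is in the predict set (PREDICT(N → α) = (FIRST(α) \ {ε}) ∪ (FOLLOW(N) if α ⇒* ε)).

Relevant sets:
  FIRST(D) = { 'g', 'id', ε }
  FIRST(S) = { 'id' }

P → D S S: PREDICT = { 'g', 'id' }
  'g' is in predict set, so this production goes in M[P, 'g']

M[P, 'g'] = P → D S S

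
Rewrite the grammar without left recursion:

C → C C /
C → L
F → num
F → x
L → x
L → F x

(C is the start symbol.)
C is directly left-recursive. The standard transformation for
  A → A α₁ | ... | A α_m | β₁ | ... | β_n
is
  A  → β₁ A' | ... | β_n A'
  A' → α₁ A' | ... | α_m A' | ε

C → L becomes C → L C'
C → C C / becomes C' → C / C'
Add C' → ε

Productions for other non-terminals are unchanged:
  F → num
  F → x
  L → x
  L → F x

Resulting grammar:
C → L C'
C' → C / C'
C' → ε
F → num
F → x
L → x
L → F x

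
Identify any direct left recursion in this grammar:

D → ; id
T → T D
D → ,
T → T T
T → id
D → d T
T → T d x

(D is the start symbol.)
Direct left recursion occurs when N → N α for some non-terminal N (the right-hand side begins with the left-hand side itself).

D → ; id: starts with ';'
T → T D: LEFT RECURSIVE (starts with T)
D → ,: starts with ','
T → T T: LEFT RECURSIVE (starts with T)
T → id: starts with id
D → d T: starts with d
T → T d x: LEFT RECURSIVE (starts with T)

The grammar has direct left recursion on: T.

Answer: Yes, T is left-recursive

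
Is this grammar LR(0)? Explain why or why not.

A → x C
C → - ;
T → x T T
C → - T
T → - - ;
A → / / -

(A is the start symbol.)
A grammar is LR(0) if no state in the canonical LR(0) collection has:
  - both a shift item (dot before a terminal) and a complete item (shift-reduce conflict), or
  - two or more complete items (reduce-reduce conflict; the accept item [A' → A .] counts as a complete item here).

Augment with A' → A and build the canonical LR(0) collection (I0 = CLOSURE({[A' → . A]}), then GOTO on every symbol after a dot until no new states appear). It has 16 states:
  I0: { [A → . / / -], [A → . x C], [A' → . A] }  — shift
  I1: { [A → / . / -] }  — shift
  I2: { [A' → A .] }  — accept
  I3: { [A → x . C], [C → . - ;], [C → . - T] }  — shift
  I4: { [C → - . ;], [C → - . T], [T → . - - ;], [T → . x T T] }  — shift
  I5: { [A → x C .] }  — reduce
  I6: { [T → - . - ;] }  — shift
  I7: { [C → - ; .] }  — reduce
  I8: { [C → - T .] }  — reduce
  I9: { [T → . - - ;], [T → . x T T], [T → x . T T] }  — shift
  I10: { [T → . - - ;], [T → . x T T], [T → x T . T] }  — shift
  I11: { [T → x T T .] }  — reduce
  I12: { [T → - - . ;] }  — shift
  I13: { [T → - - ; .] }  — reduce
  I14: { [A → / / . -] }  — shift
  I15: { [A → / / - .] }  — reduce

Every state is either a pure shift/goto state or contains exactly one complete item and nothing to shift — no conflicts. The grammar is LR(0).

Answer: Yes, the grammar is LR(0)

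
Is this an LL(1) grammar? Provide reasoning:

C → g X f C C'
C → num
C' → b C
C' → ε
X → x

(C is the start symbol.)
Relevant sets:
  FOLLOW(C') = { $, 'b' }

For C:
  PREDICT(C → g X f C C') = { 'g' }
  PREDICT(C → num) = { 'num' }
For C':
  PREDICT(C' → b C) = { 'b' }
  PREDICT(C' → ε) = { $, 'b' }
X has a single production, so nothing to check there.

Conflict found: Predict set conflict for C': { 'b' }
The grammar is NOT LL(1).

Answer: No. Predict set conflict for C': { 'b' }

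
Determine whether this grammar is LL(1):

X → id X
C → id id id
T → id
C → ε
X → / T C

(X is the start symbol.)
Yes, the grammar is LL(1).

Relevant sets:
  FOLLOW(C) = { $ }

For X:
  PREDICT(X → id X) = { 'id' }
  PREDICT(X → '/' T C) = { '/' }
For C:
  PREDICT(C → id id id) = { 'id' }
  PREDICT(C → ε) = { $ }
T has a single production, so nothing to check there.

All predict sets are disjoint. The grammar IS LL(1).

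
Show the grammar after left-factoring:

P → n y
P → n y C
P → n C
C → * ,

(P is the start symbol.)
P → n P'
P' → y P''
P'' → ε
P'' → C
P' → C
C → * ,

Left-factoring transforms A → αβ₁ | αβ₂ into A → αA' and A' → β₁ | β₂
(α is the longest common prefix among the alternatives). Repeat until
no nonterminal has two alternatives with a common prefix.

Round 1: P has alternatives sharing prefix 'n'. Introduce P': P → n P'
  Add: P' → y
  Add: P' → y C
  Add: P' → C

Round 2: P' has alternatives sharing prefix 'y'. Introduce P'': P' → y P''
  Add: P'' → ε
  Add: P'' → C

No remaining common prefixes — done.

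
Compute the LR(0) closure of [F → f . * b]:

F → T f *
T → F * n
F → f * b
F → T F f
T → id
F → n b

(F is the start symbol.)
{ [F → f . * b] }

Start with: [F → f . * b]
The dot precedes the terminal '*', so nothing is added.

CLOSURE = { [F → f . * b] }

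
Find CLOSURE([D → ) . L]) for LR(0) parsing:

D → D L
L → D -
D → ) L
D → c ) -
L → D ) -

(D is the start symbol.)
Start with: [D → ) . L]
  [D → ) . L] has the dot before L: add [L → . D -], [L → . D ) -]
  [L → . D -] has the dot before D: add [D → . D L], [D → . ) L], [D → . c ) -]
No further items can be added.

CLOSURE = { [D → ) . L], [D → . ) L], [D → . D L], [D → . c ) -], [L → . D ) -], [L → . D -] }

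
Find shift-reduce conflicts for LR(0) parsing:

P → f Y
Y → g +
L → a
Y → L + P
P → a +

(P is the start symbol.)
Augment with P' → P and build the canonical LR(0) collection (I0 = CLOSURE({[P' → . P]}), then GOTO on every symbol after a dot until no new states appear). It has 12 states:
  I0: { [P → . a +], [P → . f Y], [P' → . P] }  — shift
  I1: { [P' → P .] }  — accept
  I2: { [P → a . +] }  — shift
  I3: { [L → . a], [P → f . Y], [Y → . L + P], [Y → . g +] }  — shift
  I4: { [Y → L . + P] }  — shift
  I5: { [P → f Y .] }  — reduce
  I6: { [L → a .] }  — reduce
  I7: { [Y → g . +] }  — shift
  I8: { [Y → g + .] }  — reduce
  I9: { [P → . a +], [P → . f Y], [Y → L + . P] }  — shift
  I10: { [Y → L + P .] }  — reduce
  I11: { [P → a + .] }  — reduce

No state contains both a complete item and a shift item.

Answer: No shift-reduce conflicts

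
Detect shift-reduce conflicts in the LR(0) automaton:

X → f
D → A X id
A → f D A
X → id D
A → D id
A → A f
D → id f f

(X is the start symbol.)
A shift-reduce conflict occurs when an LR(0) state has both:
  - a complete (reduce) item [A → α .] (dot at the end), and
  - a shift item [B → β . c γ] (dot before a terminal).

Augment with X' → X and build the canonical LR(0) collection (I0 = CLOSURE({[X' → . X]}), then GOTO on every symbol after a dot until no new states appear). It has 18 states:
  I0: { [X → . f], [X → . id D], [X' → . X] }  — shift
  I1: { [X' → X .] }  — accept
  I2: { [X → f .] }  — reduce
  I3: { [A → . A f], [A → . D id], [A → . f D A], [D → . A X id], [D → . id f f], [X → id . D] }  — shift
  I4: { [A → A . f], [D → A . X id], [X → . f], [X → . id D] }  — shift
  I5: { [A → D . id], [X → id D .] }  — shift, reduce
  I6: { [A → . A f], [A → . D id], [A → . f D A], [A → f . D A], [D → . A X id], [D → . id f f] }  — shift
  I7: { [D → id . f f] }  — shift
  I8: { [D → id f . f] }  — shift
  I9: { [D → id f f .] }  — reduce
  I10: { [A → . A f], [A → . D id], [A → . f D A], [A → D . id], [A → f D . A], [D → . A X id], [D → . id f f] }  — shift
  I11: { [A → A . f], [A → f D A .], [D → A . X id], [X → . f], [X → . id D] }  — shift, reduce
  I12: { [A → D . id] }  — shift
  I13: { [A → D id .], [D → id . f f] }  — shift, reduce
  I14: { [A → D id .] }  — reduce
  I15: { [D → A X . id] }  — shift
  I16: { [A → A f .], [X → f .] }  — 2 reduces
  I17: { [D → A X id .] }  — reduce

I5 contains reduce item [X → id D .] and shift item [A → D . id] — shift-reduce conflict.
I11 contains reduce item [A → f D A .] and shift items [A → A . f], [X → . f], [X → . id D] — shift-reduce conflict.
I13 contains reduce item [A → D id .] and shift item [D → id . f f] — shift-reduce conflict.

Answer: Yes — I5: [X → id D .] vs [A → D . id]; I11: [A → f D A .] vs [A → A . f]; I13: [A → D id .] vs [D → id . f f]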